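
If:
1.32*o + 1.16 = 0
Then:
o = -0.88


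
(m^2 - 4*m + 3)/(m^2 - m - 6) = (m - 1)/(m + 2)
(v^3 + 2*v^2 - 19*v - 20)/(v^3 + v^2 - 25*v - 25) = (v - 4)/(v - 5)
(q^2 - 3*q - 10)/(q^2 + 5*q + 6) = (q - 5)/(q + 3)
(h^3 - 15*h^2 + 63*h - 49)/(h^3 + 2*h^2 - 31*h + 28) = (h^2 - 14*h + 49)/(h^2 + 3*h - 28)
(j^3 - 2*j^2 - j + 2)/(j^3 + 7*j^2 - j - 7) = (j - 2)/(j + 7)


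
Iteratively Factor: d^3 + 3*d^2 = (d + 3)*(d^2) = d*(d + 3)*(d)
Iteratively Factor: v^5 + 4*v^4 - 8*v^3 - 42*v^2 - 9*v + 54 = (v + 3)*(v^4 + v^3 - 11*v^2 - 9*v + 18) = (v - 1)*(v + 3)*(v^3 + 2*v^2 - 9*v - 18) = (v - 1)*(v + 2)*(v + 3)*(v^2 - 9) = (v - 1)*(v + 2)*(v + 3)^2*(v - 3)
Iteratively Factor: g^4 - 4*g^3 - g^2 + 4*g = (g - 4)*(g^3 - g) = (g - 4)*(g - 1)*(g^2 + g) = g*(g - 4)*(g - 1)*(g + 1)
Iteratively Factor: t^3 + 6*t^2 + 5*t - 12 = (t + 3)*(t^2 + 3*t - 4) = (t + 3)*(t + 4)*(t - 1)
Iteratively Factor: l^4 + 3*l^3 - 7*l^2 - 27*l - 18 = (l + 2)*(l^3 + l^2 - 9*l - 9) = (l + 1)*(l + 2)*(l^2 - 9) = (l + 1)*(l + 2)*(l + 3)*(l - 3)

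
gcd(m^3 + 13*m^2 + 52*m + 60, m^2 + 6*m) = m + 6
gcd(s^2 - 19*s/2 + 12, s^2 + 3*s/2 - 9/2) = s - 3/2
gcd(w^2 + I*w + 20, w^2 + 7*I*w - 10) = w + 5*I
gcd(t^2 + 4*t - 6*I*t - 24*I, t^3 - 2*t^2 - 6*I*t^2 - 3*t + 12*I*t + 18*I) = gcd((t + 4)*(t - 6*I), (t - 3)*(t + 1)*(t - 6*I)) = t - 6*I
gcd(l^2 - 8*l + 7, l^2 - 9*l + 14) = l - 7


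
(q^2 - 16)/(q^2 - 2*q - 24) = (q - 4)/(q - 6)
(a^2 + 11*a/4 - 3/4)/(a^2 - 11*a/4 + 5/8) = 2*(a + 3)/(2*a - 5)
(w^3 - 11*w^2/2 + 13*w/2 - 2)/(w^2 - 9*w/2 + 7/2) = (2*w^2 - 9*w + 4)/(2*w - 7)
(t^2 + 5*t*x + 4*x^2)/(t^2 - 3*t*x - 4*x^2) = (-t - 4*x)/(-t + 4*x)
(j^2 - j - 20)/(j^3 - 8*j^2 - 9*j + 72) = (j^2 - j - 20)/(j^3 - 8*j^2 - 9*j + 72)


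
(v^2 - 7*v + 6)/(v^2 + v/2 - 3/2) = 2*(v - 6)/(2*v + 3)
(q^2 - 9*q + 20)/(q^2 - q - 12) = (q - 5)/(q + 3)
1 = 1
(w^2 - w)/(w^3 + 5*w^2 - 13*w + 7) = w/(w^2 + 6*w - 7)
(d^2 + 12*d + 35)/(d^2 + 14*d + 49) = (d + 5)/(d + 7)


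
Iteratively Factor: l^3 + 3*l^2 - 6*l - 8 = (l + 4)*(l^2 - l - 2) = (l - 2)*(l + 4)*(l + 1)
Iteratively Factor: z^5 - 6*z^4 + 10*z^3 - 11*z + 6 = (z - 1)*(z^4 - 5*z^3 + 5*z^2 + 5*z - 6) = (z - 3)*(z - 1)*(z^3 - 2*z^2 - z + 2) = (z - 3)*(z - 2)*(z - 1)*(z^2 - 1) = (z - 3)*(z - 2)*(z - 1)^2*(z + 1)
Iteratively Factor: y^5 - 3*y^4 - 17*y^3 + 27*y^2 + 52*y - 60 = (y - 1)*(y^4 - 2*y^3 - 19*y^2 + 8*y + 60) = (y - 5)*(y - 1)*(y^3 + 3*y^2 - 4*y - 12) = (y - 5)*(y - 1)*(y + 2)*(y^2 + y - 6) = (y - 5)*(y - 1)*(y + 2)*(y + 3)*(y - 2)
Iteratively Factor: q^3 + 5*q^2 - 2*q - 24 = (q + 3)*(q^2 + 2*q - 8) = (q - 2)*(q + 3)*(q + 4)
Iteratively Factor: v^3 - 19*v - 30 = (v + 3)*(v^2 - 3*v - 10) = (v - 5)*(v + 3)*(v + 2)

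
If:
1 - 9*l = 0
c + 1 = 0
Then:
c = -1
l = 1/9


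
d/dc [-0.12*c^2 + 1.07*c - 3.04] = 1.07 - 0.24*c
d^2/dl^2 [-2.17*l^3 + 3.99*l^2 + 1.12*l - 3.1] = 7.98 - 13.02*l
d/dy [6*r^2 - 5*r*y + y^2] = -5*r + 2*y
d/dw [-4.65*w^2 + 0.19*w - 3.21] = 0.19 - 9.3*w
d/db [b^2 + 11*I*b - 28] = 2*b + 11*I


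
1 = 1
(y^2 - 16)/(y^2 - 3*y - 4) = (y + 4)/(y + 1)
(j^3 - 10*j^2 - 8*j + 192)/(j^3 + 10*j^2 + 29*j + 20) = (j^2 - 14*j + 48)/(j^2 + 6*j + 5)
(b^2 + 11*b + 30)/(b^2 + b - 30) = (b + 5)/(b - 5)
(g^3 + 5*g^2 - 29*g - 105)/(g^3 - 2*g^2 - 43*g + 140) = (g + 3)/(g - 4)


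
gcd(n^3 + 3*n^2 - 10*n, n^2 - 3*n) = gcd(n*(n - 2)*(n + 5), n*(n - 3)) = n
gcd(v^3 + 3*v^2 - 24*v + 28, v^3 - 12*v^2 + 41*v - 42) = v - 2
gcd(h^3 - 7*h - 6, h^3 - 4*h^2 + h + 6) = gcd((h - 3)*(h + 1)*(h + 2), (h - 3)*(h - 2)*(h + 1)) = h^2 - 2*h - 3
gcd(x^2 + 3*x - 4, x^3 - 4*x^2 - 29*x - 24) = 1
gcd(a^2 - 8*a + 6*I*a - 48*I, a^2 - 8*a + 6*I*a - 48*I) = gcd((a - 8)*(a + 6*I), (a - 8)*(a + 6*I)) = a^2 + a*(-8 + 6*I) - 48*I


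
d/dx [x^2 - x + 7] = 2*x - 1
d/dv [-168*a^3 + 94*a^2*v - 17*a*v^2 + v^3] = 94*a^2 - 34*a*v + 3*v^2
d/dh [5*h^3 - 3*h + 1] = 15*h^2 - 3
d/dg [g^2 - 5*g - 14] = 2*g - 5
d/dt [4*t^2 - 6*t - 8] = 8*t - 6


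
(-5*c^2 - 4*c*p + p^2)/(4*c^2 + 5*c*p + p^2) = (-5*c + p)/(4*c + p)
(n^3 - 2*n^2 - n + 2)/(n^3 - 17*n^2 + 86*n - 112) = (n^2 - 1)/(n^2 - 15*n + 56)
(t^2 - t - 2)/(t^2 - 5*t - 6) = (t - 2)/(t - 6)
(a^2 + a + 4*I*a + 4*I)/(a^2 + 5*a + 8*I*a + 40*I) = (a^2 + a*(1 + 4*I) + 4*I)/(a^2 + a*(5 + 8*I) + 40*I)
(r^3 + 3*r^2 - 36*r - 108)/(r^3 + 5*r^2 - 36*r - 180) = (r + 3)/(r + 5)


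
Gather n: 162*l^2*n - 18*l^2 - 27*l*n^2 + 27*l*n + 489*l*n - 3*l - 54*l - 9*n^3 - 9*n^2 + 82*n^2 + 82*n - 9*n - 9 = -18*l^2 - 57*l - 9*n^3 + n^2*(73 - 27*l) + n*(162*l^2 + 516*l + 73) - 9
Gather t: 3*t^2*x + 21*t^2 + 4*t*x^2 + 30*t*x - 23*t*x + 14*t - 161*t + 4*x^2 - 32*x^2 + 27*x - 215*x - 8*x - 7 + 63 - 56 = t^2*(3*x + 21) + t*(4*x^2 + 7*x - 147) - 28*x^2 - 196*x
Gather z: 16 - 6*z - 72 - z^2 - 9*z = -z^2 - 15*z - 56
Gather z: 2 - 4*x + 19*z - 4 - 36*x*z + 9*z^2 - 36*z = -4*x + 9*z^2 + z*(-36*x - 17) - 2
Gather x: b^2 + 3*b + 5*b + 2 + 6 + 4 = b^2 + 8*b + 12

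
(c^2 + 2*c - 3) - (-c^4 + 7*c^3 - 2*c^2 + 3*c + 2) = c^4 - 7*c^3 + 3*c^2 - c - 5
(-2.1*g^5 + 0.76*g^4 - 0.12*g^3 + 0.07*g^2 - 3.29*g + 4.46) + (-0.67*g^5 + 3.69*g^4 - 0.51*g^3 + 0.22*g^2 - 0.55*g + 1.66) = -2.77*g^5 + 4.45*g^4 - 0.63*g^3 + 0.29*g^2 - 3.84*g + 6.12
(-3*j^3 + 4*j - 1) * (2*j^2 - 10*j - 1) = -6*j^5 + 30*j^4 + 11*j^3 - 42*j^2 + 6*j + 1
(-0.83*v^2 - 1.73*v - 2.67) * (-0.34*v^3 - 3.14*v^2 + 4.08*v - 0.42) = 0.2822*v^5 + 3.1944*v^4 + 2.9536*v^3 + 1.674*v^2 - 10.167*v + 1.1214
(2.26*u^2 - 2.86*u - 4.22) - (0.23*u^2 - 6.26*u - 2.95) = 2.03*u^2 + 3.4*u - 1.27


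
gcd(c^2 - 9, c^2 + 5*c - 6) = 1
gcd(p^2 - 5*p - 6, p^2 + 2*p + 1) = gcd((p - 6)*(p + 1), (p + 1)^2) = p + 1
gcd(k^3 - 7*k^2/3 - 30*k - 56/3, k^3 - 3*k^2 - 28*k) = k^2 - 3*k - 28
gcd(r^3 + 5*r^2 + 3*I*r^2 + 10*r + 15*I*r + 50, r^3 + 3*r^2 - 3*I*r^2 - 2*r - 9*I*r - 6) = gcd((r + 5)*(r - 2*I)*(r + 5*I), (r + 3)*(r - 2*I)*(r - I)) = r - 2*I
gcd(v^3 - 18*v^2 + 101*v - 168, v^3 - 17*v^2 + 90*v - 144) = v^2 - 11*v + 24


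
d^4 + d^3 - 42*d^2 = d^2*(d - 6)*(d + 7)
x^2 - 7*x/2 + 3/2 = (x - 3)*(x - 1/2)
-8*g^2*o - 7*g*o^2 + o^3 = o*(-8*g + o)*(g + o)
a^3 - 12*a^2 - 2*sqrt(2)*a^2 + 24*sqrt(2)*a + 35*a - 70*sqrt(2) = (a - 7)*(a - 5)*(a - 2*sqrt(2))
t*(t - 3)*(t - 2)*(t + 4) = t^4 - t^3 - 14*t^2 + 24*t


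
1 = 1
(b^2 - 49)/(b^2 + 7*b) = (b - 7)/b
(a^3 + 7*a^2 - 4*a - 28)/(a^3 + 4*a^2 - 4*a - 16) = (a + 7)/(a + 4)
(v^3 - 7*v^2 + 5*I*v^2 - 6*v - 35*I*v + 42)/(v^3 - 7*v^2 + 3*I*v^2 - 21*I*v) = (v + 2*I)/v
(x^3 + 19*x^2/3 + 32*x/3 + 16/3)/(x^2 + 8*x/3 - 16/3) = (3*x^2 + 7*x + 4)/(3*x - 4)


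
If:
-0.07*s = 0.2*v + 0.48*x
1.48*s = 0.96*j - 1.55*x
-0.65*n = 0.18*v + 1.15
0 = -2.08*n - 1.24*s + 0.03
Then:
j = 0.136225952645209*x + 3.96752450980392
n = 0.571672500640314*x - 1.5197963800905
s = 2.57352941176471 - 0.958934517203108*x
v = -2.06437291897891*x - 0.900735294117647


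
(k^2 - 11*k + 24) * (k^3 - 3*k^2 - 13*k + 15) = k^5 - 14*k^4 + 44*k^3 + 86*k^2 - 477*k + 360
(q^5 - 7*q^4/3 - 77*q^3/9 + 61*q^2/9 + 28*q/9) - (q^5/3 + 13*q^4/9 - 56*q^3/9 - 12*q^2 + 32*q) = 2*q^5/3 - 34*q^4/9 - 7*q^3/3 + 169*q^2/9 - 260*q/9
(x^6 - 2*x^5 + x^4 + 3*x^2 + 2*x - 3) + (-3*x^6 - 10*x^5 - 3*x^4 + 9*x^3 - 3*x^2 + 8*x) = -2*x^6 - 12*x^5 - 2*x^4 + 9*x^3 + 10*x - 3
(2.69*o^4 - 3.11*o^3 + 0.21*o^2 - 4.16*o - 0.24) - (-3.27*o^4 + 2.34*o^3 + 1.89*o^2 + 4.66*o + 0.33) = 5.96*o^4 - 5.45*o^3 - 1.68*o^2 - 8.82*o - 0.57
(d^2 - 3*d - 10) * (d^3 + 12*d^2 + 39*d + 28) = d^5 + 9*d^4 - 7*d^3 - 209*d^2 - 474*d - 280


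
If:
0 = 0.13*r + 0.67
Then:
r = -5.15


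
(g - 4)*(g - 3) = g^2 - 7*g + 12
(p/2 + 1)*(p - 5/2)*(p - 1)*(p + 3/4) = p^4/2 - 3*p^3/8 - 45*p^2/16 + 13*p/16 + 15/8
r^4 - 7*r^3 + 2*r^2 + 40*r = r*(r - 5)*(r - 4)*(r + 2)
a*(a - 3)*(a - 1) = a^3 - 4*a^2 + 3*a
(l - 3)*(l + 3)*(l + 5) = l^3 + 5*l^2 - 9*l - 45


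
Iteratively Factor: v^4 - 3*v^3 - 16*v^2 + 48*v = (v)*(v^3 - 3*v^2 - 16*v + 48) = v*(v + 4)*(v^2 - 7*v + 12) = v*(v - 3)*(v + 4)*(v - 4)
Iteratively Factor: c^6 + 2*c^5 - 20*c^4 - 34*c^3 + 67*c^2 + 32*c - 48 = (c + 3)*(c^5 - c^4 - 17*c^3 + 17*c^2 + 16*c - 16) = (c - 1)*(c + 3)*(c^4 - 17*c^2 + 16) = (c - 1)^2*(c + 3)*(c^3 + c^2 - 16*c - 16) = (c - 1)^2*(c + 3)*(c + 4)*(c^2 - 3*c - 4) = (c - 4)*(c - 1)^2*(c + 3)*(c + 4)*(c + 1)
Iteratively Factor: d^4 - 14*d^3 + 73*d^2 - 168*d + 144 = (d - 4)*(d^3 - 10*d^2 + 33*d - 36) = (d - 4)^2*(d^2 - 6*d + 9) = (d - 4)^2*(d - 3)*(d - 3)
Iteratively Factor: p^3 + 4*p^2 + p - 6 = (p + 3)*(p^2 + p - 2) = (p + 2)*(p + 3)*(p - 1)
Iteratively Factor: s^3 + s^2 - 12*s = (s - 3)*(s^2 + 4*s) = s*(s - 3)*(s + 4)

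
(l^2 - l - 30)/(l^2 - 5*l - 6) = (l + 5)/(l + 1)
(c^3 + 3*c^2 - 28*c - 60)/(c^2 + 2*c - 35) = (c^2 + 8*c + 12)/(c + 7)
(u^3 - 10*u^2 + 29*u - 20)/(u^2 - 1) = (u^2 - 9*u + 20)/(u + 1)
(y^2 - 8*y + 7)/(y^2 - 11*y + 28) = (y - 1)/(y - 4)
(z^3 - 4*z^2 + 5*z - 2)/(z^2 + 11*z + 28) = (z^3 - 4*z^2 + 5*z - 2)/(z^2 + 11*z + 28)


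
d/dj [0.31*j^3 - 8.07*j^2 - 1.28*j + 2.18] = 0.93*j^2 - 16.14*j - 1.28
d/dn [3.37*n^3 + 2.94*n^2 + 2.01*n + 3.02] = 10.11*n^2 + 5.88*n + 2.01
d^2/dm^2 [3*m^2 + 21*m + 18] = 6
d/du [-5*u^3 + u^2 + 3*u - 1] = -15*u^2 + 2*u + 3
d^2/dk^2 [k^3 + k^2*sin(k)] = -k^2*sin(k) + 4*k*cos(k) + 6*k + 2*sin(k)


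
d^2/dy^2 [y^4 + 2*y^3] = 12*y*(y + 1)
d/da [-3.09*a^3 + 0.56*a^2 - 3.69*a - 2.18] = -9.27*a^2 + 1.12*a - 3.69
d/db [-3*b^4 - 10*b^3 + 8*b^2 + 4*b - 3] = -12*b^3 - 30*b^2 + 16*b + 4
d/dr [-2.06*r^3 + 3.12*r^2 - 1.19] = r*(6.24 - 6.18*r)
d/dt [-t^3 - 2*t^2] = t*(-3*t - 4)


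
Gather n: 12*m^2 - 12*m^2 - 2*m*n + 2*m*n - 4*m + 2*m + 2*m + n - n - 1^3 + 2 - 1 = 0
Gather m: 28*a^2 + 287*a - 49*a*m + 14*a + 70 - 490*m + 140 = 28*a^2 + 301*a + m*(-49*a - 490) + 210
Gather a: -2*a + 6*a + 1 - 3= 4*a - 2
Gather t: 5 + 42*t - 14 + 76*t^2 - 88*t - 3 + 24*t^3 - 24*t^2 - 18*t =24*t^3 + 52*t^2 - 64*t - 12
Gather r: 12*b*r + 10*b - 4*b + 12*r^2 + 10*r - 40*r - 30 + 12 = 6*b + 12*r^2 + r*(12*b - 30) - 18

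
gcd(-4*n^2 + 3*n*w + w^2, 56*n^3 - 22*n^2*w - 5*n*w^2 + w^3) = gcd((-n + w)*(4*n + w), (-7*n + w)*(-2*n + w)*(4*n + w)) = 4*n + w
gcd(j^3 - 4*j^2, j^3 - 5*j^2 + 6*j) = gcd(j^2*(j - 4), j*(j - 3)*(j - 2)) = j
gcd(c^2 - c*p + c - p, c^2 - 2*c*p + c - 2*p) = c + 1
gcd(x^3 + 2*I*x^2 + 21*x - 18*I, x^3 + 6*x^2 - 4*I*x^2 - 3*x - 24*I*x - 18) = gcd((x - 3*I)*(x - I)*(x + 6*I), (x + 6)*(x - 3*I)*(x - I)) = x^2 - 4*I*x - 3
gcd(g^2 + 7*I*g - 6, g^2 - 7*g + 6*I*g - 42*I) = g + 6*I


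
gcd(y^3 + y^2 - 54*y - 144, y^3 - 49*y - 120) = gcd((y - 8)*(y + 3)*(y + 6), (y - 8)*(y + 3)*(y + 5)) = y^2 - 5*y - 24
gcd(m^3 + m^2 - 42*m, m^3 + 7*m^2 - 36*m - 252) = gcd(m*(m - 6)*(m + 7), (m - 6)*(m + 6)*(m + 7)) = m^2 + m - 42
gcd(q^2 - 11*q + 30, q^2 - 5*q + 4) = 1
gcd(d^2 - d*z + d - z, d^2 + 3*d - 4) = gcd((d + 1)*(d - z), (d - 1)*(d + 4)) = 1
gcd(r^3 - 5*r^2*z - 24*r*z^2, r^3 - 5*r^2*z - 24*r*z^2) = -r^3 + 5*r^2*z + 24*r*z^2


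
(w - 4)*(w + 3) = w^2 - w - 12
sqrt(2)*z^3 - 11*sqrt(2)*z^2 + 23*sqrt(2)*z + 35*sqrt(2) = (z - 7)*(z - 5)*(sqrt(2)*z + sqrt(2))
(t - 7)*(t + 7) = t^2 - 49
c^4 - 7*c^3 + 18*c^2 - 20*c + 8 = (c - 2)^3*(c - 1)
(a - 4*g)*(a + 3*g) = a^2 - a*g - 12*g^2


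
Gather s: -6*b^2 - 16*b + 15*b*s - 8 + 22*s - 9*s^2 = -6*b^2 - 16*b - 9*s^2 + s*(15*b + 22) - 8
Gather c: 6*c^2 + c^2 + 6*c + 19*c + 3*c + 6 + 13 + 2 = 7*c^2 + 28*c + 21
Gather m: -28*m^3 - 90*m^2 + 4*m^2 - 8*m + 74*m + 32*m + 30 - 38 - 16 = -28*m^3 - 86*m^2 + 98*m - 24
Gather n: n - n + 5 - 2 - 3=0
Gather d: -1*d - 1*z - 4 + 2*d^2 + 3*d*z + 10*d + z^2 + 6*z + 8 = 2*d^2 + d*(3*z + 9) + z^2 + 5*z + 4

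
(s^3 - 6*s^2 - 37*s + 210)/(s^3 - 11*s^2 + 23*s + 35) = (s + 6)/(s + 1)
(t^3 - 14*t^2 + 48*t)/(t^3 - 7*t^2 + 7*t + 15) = t*(t^2 - 14*t + 48)/(t^3 - 7*t^2 + 7*t + 15)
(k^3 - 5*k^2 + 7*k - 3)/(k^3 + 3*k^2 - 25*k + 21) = (k - 1)/(k + 7)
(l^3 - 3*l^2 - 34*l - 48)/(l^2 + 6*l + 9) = (l^2 - 6*l - 16)/(l + 3)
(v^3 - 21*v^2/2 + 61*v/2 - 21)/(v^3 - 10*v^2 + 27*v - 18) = (v - 7/2)/(v - 3)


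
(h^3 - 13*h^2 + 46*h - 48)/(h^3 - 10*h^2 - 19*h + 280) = (h^2 - 5*h + 6)/(h^2 - 2*h - 35)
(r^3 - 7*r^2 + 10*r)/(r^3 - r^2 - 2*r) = (r - 5)/(r + 1)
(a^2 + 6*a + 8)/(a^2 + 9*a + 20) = (a + 2)/(a + 5)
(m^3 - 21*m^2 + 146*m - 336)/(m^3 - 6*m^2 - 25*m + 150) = (m^2 - 15*m + 56)/(m^2 - 25)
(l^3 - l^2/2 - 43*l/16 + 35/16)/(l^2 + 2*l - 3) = (l^2 + l/2 - 35/16)/(l + 3)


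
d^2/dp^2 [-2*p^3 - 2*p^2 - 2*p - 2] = -12*p - 4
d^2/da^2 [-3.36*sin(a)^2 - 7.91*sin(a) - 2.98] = 7.91*sin(a) - 6.72*cos(2*a)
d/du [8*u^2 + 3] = 16*u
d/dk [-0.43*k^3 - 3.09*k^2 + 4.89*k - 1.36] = -1.29*k^2 - 6.18*k + 4.89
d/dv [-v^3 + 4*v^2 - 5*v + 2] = -3*v^2 + 8*v - 5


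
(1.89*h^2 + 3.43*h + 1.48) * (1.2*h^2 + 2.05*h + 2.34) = 2.268*h^4 + 7.9905*h^3 + 13.2301*h^2 + 11.0602*h + 3.4632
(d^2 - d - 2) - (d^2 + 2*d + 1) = -3*d - 3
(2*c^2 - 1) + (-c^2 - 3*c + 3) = c^2 - 3*c + 2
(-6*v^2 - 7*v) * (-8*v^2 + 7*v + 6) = 48*v^4 + 14*v^3 - 85*v^2 - 42*v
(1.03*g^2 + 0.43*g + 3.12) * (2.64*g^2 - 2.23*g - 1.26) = 2.7192*g^4 - 1.1617*g^3 + 5.9801*g^2 - 7.4994*g - 3.9312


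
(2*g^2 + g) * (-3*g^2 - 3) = -6*g^4 - 3*g^3 - 6*g^2 - 3*g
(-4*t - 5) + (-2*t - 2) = -6*t - 7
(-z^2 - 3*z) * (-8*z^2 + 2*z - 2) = 8*z^4 + 22*z^3 - 4*z^2 + 6*z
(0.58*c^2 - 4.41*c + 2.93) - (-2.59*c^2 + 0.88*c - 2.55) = 3.17*c^2 - 5.29*c + 5.48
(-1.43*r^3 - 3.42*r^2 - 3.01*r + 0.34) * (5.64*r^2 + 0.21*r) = -8.0652*r^5 - 19.5891*r^4 - 17.6946*r^3 + 1.2855*r^2 + 0.0714*r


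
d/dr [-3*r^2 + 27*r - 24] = 27 - 6*r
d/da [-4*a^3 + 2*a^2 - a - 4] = -12*a^2 + 4*a - 1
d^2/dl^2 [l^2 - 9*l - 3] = 2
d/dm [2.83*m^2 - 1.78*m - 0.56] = 5.66*m - 1.78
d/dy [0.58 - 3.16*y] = -3.16000000000000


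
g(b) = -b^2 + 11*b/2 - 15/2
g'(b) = 11/2 - 2*b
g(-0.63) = -11.36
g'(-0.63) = 6.76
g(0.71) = -4.10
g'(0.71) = 4.08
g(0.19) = -6.49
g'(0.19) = 5.12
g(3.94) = -1.35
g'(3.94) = -2.38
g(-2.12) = -23.65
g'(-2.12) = 9.74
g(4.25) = -2.19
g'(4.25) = -3.00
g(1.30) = -2.04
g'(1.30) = 2.90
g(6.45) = -13.63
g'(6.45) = -7.40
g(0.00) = -7.50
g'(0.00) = 5.50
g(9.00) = -39.00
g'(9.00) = -12.50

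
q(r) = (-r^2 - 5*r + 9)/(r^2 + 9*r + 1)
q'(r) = (-2*r - 9)*(-r^2 - 5*r + 9)/(r^2 + 9*r + 1)^2 + (-2*r - 5)/(r^2 + 9*r + 1)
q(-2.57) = -0.98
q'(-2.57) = -0.25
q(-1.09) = -1.74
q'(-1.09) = -1.19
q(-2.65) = -0.96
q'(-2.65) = -0.24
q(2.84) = -0.38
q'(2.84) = -0.15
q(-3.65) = -0.75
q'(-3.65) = -0.19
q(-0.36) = -5.06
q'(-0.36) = -17.81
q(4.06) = -0.51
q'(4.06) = -0.08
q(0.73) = 0.59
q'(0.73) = -1.56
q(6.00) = -0.63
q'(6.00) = -0.04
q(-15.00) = -1.55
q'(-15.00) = -0.08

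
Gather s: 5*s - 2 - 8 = 5*s - 10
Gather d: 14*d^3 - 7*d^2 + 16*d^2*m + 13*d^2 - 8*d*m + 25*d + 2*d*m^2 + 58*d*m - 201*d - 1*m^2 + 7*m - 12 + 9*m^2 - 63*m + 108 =14*d^3 + d^2*(16*m + 6) + d*(2*m^2 + 50*m - 176) + 8*m^2 - 56*m + 96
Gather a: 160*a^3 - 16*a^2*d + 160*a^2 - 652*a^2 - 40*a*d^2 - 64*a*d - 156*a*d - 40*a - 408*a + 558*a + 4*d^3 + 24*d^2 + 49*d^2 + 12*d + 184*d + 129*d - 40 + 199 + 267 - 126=160*a^3 + a^2*(-16*d - 492) + a*(-40*d^2 - 220*d + 110) + 4*d^3 + 73*d^2 + 325*d + 300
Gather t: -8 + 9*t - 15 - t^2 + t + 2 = -t^2 + 10*t - 21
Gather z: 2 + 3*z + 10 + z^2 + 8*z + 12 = z^2 + 11*z + 24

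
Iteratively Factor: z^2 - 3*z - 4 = (z + 1)*(z - 4)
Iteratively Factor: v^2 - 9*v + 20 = (v - 5)*(v - 4)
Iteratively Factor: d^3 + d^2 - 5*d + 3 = (d - 1)*(d^2 + 2*d - 3) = (d - 1)^2*(d + 3)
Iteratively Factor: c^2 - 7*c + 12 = (c - 3)*(c - 4)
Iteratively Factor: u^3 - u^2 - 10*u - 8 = (u + 1)*(u^2 - 2*u - 8) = (u - 4)*(u + 1)*(u + 2)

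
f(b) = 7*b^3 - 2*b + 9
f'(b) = 21*b^2 - 2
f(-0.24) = 9.38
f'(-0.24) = -0.79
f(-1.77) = -26.28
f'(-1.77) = 63.79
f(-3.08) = -189.37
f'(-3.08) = 197.21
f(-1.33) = -4.81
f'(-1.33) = 35.15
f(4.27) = 545.44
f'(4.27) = 380.89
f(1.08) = 15.66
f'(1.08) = 22.49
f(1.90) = 53.21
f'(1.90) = 73.81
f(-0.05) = 9.10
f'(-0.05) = -1.95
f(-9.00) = -5076.00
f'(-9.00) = 1699.00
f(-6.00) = -1491.00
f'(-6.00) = 754.00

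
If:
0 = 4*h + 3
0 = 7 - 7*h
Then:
No Solution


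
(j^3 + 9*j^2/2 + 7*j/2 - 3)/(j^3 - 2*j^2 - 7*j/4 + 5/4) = 2*(j^2 + 5*j + 6)/(2*j^2 - 3*j - 5)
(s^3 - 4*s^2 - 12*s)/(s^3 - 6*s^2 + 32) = s*(s - 6)/(s^2 - 8*s + 16)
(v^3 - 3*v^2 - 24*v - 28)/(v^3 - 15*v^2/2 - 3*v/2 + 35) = 2*(v + 2)/(2*v - 5)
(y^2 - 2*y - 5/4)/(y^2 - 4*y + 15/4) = (2*y + 1)/(2*y - 3)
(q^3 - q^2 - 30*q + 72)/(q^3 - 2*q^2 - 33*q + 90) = (q - 4)/(q - 5)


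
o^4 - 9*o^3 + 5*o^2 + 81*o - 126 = (o - 7)*(o - 3)*(o - 2)*(o + 3)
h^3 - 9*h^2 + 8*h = h*(h - 8)*(h - 1)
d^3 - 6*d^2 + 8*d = d*(d - 4)*(d - 2)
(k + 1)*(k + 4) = k^2 + 5*k + 4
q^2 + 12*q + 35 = (q + 5)*(q + 7)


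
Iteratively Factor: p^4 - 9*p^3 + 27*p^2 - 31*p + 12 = (p - 1)*(p^3 - 8*p^2 + 19*p - 12) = (p - 3)*(p - 1)*(p^2 - 5*p + 4) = (p - 4)*(p - 3)*(p - 1)*(p - 1)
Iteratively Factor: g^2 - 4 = (g + 2)*(g - 2)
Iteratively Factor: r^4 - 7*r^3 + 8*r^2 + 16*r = (r)*(r^3 - 7*r^2 + 8*r + 16) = r*(r - 4)*(r^2 - 3*r - 4) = r*(r - 4)*(r + 1)*(r - 4)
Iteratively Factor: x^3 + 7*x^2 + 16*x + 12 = (x + 2)*(x^2 + 5*x + 6) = (x + 2)*(x + 3)*(x + 2)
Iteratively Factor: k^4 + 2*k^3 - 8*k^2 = (k)*(k^3 + 2*k^2 - 8*k) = k*(k + 4)*(k^2 - 2*k) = k*(k - 2)*(k + 4)*(k)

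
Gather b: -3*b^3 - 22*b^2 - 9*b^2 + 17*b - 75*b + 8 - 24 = -3*b^3 - 31*b^2 - 58*b - 16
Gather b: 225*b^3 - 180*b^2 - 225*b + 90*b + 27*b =225*b^3 - 180*b^2 - 108*b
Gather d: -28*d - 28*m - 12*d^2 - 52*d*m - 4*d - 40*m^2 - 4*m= -12*d^2 + d*(-52*m - 32) - 40*m^2 - 32*m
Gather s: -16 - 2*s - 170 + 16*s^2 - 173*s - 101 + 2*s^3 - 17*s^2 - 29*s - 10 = 2*s^3 - s^2 - 204*s - 297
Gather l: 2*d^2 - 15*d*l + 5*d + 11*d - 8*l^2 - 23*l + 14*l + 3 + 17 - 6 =2*d^2 + 16*d - 8*l^2 + l*(-15*d - 9) + 14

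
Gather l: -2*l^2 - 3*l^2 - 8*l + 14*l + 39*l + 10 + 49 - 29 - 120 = -5*l^2 + 45*l - 90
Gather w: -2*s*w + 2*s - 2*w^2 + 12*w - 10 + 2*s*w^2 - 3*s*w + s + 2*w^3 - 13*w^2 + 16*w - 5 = 3*s + 2*w^3 + w^2*(2*s - 15) + w*(28 - 5*s) - 15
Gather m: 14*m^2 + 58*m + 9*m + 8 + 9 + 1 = 14*m^2 + 67*m + 18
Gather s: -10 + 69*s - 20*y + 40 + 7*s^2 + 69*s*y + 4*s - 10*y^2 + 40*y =7*s^2 + s*(69*y + 73) - 10*y^2 + 20*y + 30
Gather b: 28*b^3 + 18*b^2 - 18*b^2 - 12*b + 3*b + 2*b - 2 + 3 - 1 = 28*b^3 - 7*b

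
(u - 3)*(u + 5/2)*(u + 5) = u^3 + 9*u^2/2 - 10*u - 75/2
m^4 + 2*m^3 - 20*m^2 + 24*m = m*(m - 2)^2*(m + 6)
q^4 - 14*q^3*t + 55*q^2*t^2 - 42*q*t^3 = q*(q - 7*t)*(q - 6*t)*(q - t)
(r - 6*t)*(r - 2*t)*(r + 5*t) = r^3 - 3*r^2*t - 28*r*t^2 + 60*t^3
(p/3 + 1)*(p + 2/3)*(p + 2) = p^3/3 + 17*p^2/9 + 28*p/9 + 4/3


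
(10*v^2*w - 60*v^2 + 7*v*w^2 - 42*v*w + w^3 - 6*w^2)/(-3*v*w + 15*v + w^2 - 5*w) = (-10*v^2*w + 60*v^2 - 7*v*w^2 + 42*v*w - w^3 + 6*w^2)/(3*v*w - 15*v - w^2 + 5*w)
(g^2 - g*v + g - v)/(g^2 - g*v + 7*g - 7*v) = (g + 1)/(g + 7)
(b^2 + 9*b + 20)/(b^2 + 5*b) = (b + 4)/b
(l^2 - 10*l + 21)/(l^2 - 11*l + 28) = (l - 3)/(l - 4)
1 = 1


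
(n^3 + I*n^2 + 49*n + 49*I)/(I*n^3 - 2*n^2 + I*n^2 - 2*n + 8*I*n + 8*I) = (-I*n^3 + n^2 - 49*I*n + 49)/(n^3 + n^2*(1 + 2*I) + 2*n*(4 + I) + 8)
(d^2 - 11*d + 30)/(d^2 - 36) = (d - 5)/(d + 6)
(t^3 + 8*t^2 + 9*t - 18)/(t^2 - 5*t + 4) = (t^2 + 9*t + 18)/(t - 4)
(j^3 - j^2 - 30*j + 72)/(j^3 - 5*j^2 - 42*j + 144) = (j - 4)/(j - 8)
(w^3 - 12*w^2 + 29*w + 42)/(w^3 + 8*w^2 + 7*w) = (w^2 - 13*w + 42)/(w*(w + 7))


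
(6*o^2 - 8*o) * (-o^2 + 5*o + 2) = -6*o^4 + 38*o^3 - 28*o^2 - 16*o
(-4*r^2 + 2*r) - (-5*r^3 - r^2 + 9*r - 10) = 5*r^3 - 3*r^2 - 7*r + 10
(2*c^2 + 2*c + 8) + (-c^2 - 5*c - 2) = c^2 - 3*c + 6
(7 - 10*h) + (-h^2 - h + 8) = -h^2 - 11*h + 15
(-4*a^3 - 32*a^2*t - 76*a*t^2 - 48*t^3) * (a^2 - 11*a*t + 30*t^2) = -4*a^5 + 12*a^4*t + 156*a^3*t^2 - 172*a^2*t^3 - 1752*a*t^4 - 1440*t^5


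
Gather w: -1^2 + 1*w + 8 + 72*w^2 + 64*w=72*w^2 + 65*w + 7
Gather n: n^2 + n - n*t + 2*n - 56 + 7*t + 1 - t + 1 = n^2 + n*(3 - t) + 6*t - 54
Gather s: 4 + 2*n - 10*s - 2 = 2*n - 10*s + 2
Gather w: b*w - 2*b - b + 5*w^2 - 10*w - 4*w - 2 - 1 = -3*b + 5*w^2 + w*(b - 14) - 3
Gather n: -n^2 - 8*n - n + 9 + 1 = -n^2 - 9*n + 10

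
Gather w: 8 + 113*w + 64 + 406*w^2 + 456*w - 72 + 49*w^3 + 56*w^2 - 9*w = 49*w^3 + 462*w^2 + 560*w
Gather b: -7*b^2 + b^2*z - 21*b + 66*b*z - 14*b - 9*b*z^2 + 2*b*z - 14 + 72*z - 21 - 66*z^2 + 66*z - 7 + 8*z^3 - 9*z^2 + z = b^2*(z - 7) + b*(-9*z^2 + 68*z - 35) + 8*z^3 - 75*z^2 + 139*z - 42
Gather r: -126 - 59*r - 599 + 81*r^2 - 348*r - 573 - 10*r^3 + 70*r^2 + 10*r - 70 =-10*r^3 + 151*r^2 - 397*r - 1368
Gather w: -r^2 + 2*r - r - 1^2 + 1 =-r^2 + r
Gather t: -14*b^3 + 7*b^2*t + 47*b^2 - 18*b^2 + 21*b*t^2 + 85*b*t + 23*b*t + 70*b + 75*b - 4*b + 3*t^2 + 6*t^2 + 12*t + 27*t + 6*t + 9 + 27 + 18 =-14*b^3 + 29*b^2 + 141*b + t^2*(21*b + 9) + t*(7*b^2 + 108*b + 45) + 54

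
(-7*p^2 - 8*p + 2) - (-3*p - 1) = -7*p^2 - 5*p + 3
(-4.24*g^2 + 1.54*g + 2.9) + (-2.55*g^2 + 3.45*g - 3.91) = -6.79*g^2 + 4.99*g - 1.01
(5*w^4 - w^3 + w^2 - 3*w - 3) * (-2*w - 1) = -10*w^5 - 3*w^4 - w^3 + 5*w^2 + 9*w + 3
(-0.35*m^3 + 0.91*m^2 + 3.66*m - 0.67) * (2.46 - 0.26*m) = 0.091*m^4 - 1.0976*m^3 + 1.287*m^2 + 9.1778*m - 1.6482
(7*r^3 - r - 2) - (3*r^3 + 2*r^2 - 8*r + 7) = 4*r^3 - 2*r^2 + 7*r - 9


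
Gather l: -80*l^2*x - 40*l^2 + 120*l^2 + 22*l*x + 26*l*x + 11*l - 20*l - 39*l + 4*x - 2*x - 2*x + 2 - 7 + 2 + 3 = l^2*(80 - 80*x) + l*(48*x - 48)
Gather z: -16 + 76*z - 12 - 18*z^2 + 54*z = -18*z^2 + 130*z - 28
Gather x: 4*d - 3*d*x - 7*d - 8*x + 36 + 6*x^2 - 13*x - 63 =-3*d + 6*x^2 + x*(-3*d - 21) - 27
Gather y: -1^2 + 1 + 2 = 2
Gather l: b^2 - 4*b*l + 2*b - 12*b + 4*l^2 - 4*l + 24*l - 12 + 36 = b^2 - 10*b + 4*l^2 + l*(20 - 4*b) + 24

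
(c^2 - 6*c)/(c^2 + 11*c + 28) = c*(c - 6)/(c^2 + 11*c + 28)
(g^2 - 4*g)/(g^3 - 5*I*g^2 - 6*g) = (4 - g)/(-g^2 + 5*I*g + 6)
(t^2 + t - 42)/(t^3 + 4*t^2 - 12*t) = (t^2 + t - 42)/(t*(t^2 + 4*t - 12))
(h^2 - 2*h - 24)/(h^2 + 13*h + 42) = (h^2 - 2*h - 24)/(h^2 + 13*h + 42)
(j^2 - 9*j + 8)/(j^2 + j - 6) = (j^2 - 9*j + 8)/(j^2 + j - 6)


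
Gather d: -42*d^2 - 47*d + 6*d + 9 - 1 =-42*d^2 - 41*d + 8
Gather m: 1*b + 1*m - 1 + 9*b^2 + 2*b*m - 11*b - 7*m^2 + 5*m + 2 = 9*b^2 - 10*b - 7*m^2 + m*(2*b + 6) + 1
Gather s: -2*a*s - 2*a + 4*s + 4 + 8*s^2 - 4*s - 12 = -2*a*s - 2*a + 8*s^2 - 8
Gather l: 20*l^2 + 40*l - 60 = 20*l^2 + 40*l - 60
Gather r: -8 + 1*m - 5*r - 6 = m - 5*r - 14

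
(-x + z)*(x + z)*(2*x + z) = -2*x^3 - x^2*z + 2*x*z^2 + z^3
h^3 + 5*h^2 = h^2*(h + 5)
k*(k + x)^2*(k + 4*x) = k^4 + 6*k^3*x + 9*k^2*x^2 + 4*k*x^3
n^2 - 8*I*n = n*(n - 8*I)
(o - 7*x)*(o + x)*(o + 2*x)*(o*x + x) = o^4*x - 4*o^3*x^2 + o^3*x - 19*o^2*x^3 - 4*o^2*x^2 - 14*o*x^4 - 19*o*x^3 - 14*x^4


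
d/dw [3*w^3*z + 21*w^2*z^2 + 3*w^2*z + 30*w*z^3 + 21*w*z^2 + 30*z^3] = 3*z*(3*w^2 + 14*w*z + 2*w + 10*z^2 + 7*z)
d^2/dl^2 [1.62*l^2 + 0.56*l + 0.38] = 3.24000000000000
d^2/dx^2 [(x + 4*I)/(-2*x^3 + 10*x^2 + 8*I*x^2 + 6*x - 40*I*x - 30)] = (-(x + 4*I)*(-3*x^2 + 10*x + 8*I*x + 3 - 20*I)^2 + (3*x^2 - 10*x - 8*I*x - (x + 4*I)*(-3*x + 5 + 4*I) - 3 + 20*I)*(x^3 - 5*x^2 - 4*I*x^2 - 3*x + 20*I*x + 15))/(x^3 - 5*x^2 - 4*I*x^2 - 3*x + 20*I*x + 15)^3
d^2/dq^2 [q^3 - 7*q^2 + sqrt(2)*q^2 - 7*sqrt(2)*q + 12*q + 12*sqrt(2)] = 6*q - 14 + 2*sqrt(2)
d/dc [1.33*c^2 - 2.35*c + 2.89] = 2.66*c - 2.35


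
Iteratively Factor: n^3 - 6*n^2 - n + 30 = (n - 5)*(n^2 - n - 6) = (n - 5)*(n + 2)*(n - 3)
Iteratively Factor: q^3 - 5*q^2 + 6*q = (q - 3)*(q^2 - 2*q) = (q - 3)*(q - 2)*(q)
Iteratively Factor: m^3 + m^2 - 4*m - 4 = (m + 2)*(m^2 - m - 2) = (m - 2)*(m + 2)*(m + 1)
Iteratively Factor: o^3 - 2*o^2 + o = (o - 1)*(o^2 - o) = o*(o - 1)*(o - 1)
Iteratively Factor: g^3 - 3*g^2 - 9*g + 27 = (g - 3)*(g^2 - 9) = (g - 3)*(g + 3)*(g - 3)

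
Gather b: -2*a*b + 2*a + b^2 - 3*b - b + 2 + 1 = 2*a + b^2 + b*(-2*a - 4) + 3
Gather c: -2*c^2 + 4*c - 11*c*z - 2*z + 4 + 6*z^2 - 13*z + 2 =-2*c^2 + c*(4 - 11*z) + 6*z^2 - 15*z + 6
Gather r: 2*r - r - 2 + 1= r - 1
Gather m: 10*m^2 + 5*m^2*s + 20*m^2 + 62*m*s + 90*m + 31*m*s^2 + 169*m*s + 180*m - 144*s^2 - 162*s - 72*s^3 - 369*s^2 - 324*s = m^2*(5*s + 30) + m*(31*s^2 + 231*s + 270) - 72*s^3 - 513*s^2 - 486*s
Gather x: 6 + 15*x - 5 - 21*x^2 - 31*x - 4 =-21*x^2 - 16*x - 3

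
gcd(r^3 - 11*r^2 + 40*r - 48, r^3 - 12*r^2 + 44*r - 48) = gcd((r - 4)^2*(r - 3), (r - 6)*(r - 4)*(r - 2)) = r - 4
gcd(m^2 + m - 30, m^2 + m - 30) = m^2 + m - 30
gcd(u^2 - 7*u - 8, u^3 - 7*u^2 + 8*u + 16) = u + 1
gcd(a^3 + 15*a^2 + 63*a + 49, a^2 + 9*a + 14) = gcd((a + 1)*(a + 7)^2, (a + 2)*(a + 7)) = a + 7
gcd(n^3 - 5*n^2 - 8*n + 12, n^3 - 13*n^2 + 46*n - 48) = 1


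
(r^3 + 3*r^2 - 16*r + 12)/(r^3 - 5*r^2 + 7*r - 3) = (r^2 + 4*r - 12)/(r^2 - 4*r + 3)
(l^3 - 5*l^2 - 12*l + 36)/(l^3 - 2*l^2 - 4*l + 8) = (l^2 - 3*l - 18)/(l^2 - 4)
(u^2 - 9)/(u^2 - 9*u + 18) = (u + 3)/(u - 6)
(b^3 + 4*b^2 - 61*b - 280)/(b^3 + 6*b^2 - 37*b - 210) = (b - 8)/(b - 6)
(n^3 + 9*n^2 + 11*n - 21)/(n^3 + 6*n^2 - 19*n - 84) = (n - 1)/(n - 4)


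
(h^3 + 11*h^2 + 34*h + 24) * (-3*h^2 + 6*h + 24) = -3*h^5 - 27*h^4 - 12*h^3 + 396*h^2 + 960*h + 576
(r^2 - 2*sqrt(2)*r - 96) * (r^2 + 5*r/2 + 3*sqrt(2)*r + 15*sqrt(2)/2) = r^4 + sqrt(2)*r^3 + 5*r^3/2 - 108*r^2 + 5*sqrt(2)*r^2/2 - 288*sqrt(2)*r - 270*r - 720*sqrt(2)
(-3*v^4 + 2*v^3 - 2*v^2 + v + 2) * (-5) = 15*v^4 - 10*v^3 + 10*v^2 - 5*v - 10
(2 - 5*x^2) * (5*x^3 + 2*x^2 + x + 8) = -25*x^5 - 10*x^4 + 5*x^3 - 36*x^2 + 2*x + 16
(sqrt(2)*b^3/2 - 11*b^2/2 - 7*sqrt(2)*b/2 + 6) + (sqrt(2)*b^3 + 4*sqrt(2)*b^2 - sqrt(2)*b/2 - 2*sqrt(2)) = 3*sqrt(2)*b^3/2 - 11*b^2/2 + 4*sqrt(2)*b^2 - 4*sqrt(2)*b - 2*sqrt(2) + 6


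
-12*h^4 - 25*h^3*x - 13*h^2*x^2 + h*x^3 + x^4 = (-4*h + x)*(h + x)^2*(3*h + x)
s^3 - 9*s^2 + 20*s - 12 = (s - 6)*(s - 2)*(s - 1)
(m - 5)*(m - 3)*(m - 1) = m^3 - 9*m^2 + 23*m - 15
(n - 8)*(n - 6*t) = n^2 - 6*n*t - 8*n + 48*t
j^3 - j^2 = j^2*(j - 1)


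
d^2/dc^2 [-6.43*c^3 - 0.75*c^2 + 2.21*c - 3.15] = -38.58*c - 1.5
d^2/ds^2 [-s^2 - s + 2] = -2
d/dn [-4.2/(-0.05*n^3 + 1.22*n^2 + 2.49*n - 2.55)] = (-0.63*n^2 + 10.248*n + 10.458)/(0.05*n^3 - 1.22*n^2 - 2.49*n + 2.55)^2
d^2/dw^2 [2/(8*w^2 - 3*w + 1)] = 4*(-64*w^2 + 24*w + (16*w - 3)^2 - 8)/(8*w^2 - 3*w + 1)^3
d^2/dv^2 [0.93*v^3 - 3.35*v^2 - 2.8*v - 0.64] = 5.58*v - 6.7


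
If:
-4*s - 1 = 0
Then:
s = -1/4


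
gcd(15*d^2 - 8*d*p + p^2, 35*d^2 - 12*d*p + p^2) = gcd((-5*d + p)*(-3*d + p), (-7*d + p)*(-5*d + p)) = -5*d + p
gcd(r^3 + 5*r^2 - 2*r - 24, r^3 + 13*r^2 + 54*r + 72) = r^2 + 7*r + 12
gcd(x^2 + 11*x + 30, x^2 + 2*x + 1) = 1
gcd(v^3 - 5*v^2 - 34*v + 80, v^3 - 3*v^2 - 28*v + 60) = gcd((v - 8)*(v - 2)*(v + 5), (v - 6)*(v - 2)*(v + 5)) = v^2 + 3*v - 10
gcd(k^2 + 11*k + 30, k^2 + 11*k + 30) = k^2 + 11*k + 30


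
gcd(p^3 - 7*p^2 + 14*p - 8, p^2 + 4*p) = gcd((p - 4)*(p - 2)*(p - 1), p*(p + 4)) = 1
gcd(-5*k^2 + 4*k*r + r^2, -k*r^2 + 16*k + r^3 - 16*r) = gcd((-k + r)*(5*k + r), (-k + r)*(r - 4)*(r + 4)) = -k + r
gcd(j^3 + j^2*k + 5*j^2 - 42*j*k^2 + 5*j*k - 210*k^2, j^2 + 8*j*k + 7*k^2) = j + 7*k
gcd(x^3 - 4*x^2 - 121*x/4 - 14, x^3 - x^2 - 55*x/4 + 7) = x + 7/2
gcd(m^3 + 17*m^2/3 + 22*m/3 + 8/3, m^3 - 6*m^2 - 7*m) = m + 1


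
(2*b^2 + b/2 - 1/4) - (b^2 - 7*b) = b^2 + 15*b/2 - 1/4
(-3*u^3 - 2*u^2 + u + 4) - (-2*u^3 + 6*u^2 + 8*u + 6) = -u^3 - 8*u^2 - 7*u - 2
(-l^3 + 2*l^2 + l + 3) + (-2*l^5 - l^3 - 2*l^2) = -2*l^5 - 2*l^3 + l + 3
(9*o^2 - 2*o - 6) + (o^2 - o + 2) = 10*o^2 - 3*o - 4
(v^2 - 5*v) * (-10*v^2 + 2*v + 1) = -10*v^4 + 52*v^3 - 9*v^2 - 5*v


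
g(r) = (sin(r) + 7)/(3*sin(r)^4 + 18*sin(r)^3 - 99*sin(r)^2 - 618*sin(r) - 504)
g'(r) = (sin(r) + 7)*(-12*sin(r)^3*cos(r) - 54*sin(r)^2*cos(r) + 198*sin(r)*cos(r) + 618*cos(r))/(3*sin(r)^4 + 18*sin(r)^3 - 99*sin(r)^2 - 618*sin(r) - 504)^2 + cos(r)/(3*sin(r)^4 + 18*sin(r)^3 - 99*sin(r)^2 - 618*sin(r) - 504) = (-3*sin(r)^2 + 2*sin(r) + 26)*cos(r)/(3*(sin(r) - 6)^2*(sin(r) + 1)^2*(sin(r) + 4)^2)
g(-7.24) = -0.08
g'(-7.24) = 0.27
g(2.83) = -0.01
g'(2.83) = -0.01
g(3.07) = -0.01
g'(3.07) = -0.01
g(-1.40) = -1.09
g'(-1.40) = 12.74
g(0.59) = -0.01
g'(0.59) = 0.00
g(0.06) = -0.01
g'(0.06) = 0.01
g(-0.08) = -0.02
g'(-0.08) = 0.02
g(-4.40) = -0.01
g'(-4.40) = -0.00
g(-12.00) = -0.00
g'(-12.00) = 0.01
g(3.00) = -0.01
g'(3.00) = -0.01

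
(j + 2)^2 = j^2 + 4*j + 4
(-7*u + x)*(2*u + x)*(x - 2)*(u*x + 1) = -14*u^3*x^2 + 28*u^3*x - 5*u^2*x^3 + 10*u^2*x^2 - 14*u^2*x + 28*u^2 + u*x^4 - 2*u*x^3 - 5*u*x^2 + 10*u*x + x^3 - 2*x^2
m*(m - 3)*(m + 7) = m^3 + 4*m^2 - 21*m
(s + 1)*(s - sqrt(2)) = s^2 - sqrt(2)*s + s - sqrt(2)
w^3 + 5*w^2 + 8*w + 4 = (w + 1)*(w + 2)^2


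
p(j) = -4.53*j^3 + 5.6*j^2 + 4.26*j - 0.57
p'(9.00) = -995.73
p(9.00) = -2811.00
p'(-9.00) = -1197.33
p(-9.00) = 3717.06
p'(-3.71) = -224.35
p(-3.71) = 292.03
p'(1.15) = -0.83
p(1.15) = 4.85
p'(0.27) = 6.29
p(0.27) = 0.90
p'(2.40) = -47.14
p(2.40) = -20.71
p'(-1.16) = -27.02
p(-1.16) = 9.09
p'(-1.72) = -55.21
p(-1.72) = 31.72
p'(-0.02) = 4.03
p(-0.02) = -0.65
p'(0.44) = 6.56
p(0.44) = 2.00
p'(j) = -13.59*j^2 + 11.2*j + 4.26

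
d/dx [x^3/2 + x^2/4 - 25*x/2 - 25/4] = 3*x^2/2 + x/2 - 25/2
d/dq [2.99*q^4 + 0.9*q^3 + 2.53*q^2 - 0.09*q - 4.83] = 11.96*q^3 + 2.7*q^2 + 5.06*q - 0.09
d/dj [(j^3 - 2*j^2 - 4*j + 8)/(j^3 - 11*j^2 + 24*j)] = (-9*j^4 + 56*j^3 - 116*j^2 + 176*j - 192)/(j^2*(j^4 - 22*j^3 + 169*j^2 - 528*j + 576))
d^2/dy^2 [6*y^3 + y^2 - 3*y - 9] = 36*y + 2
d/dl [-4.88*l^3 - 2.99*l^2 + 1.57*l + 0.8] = -14.64*l^2 - 5.98*l + 1.57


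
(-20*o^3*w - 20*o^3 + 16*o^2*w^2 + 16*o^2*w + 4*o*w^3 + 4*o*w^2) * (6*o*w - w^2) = -120*o^4*w^2 - 120*o^4*w + 116*o^3*w^3 + 116*o^3*w^2 + 8*o^2*w^4 + 8*o^2*w^3 - 4*o*w^5 - 4*o*w^4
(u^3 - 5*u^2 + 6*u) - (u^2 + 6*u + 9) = u^3 - 6*u^2 - 9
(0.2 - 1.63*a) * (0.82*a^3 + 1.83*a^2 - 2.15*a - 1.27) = -1.3366*a^4 - 2.8189*a^3 + 3.8705*a^2 + 1.6401*a - 0.254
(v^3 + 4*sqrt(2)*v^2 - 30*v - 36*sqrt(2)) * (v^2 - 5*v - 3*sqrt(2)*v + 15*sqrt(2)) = v^5 - 5*v^4 + sqrt(2)*v^4 - 54*v^3 - 5*sqrt(2)*v^3 + 54*sqrt(2)*v^2 + 270*v^2 - 270*sqrt(2)*v + 216*v - 1080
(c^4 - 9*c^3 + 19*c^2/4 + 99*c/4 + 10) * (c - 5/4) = c^5 - 41*c^4/4 + 16*c^3 + 301*c^2/16 - 335*c/16 - 25/2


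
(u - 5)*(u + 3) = u^2 - 2*u - 15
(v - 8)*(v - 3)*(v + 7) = v^3 - 4*v^2 - 53*v + 168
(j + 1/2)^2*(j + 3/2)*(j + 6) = j^4 + 17*j^3/2 + 67*j^2/4 + 87*j/8 + 9/4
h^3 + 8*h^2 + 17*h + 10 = (h + 1)*(h + 2)*(h + 5)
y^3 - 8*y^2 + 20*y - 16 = (y - 4)*(y - 2)^2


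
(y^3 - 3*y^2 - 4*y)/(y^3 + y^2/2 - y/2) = 2*(y - 4)/(2*y - 1)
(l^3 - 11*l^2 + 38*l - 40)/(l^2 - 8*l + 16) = (l^2 - 7*l + 10)/(l - 4)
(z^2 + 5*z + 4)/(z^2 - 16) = (z + 1)/(z - 4)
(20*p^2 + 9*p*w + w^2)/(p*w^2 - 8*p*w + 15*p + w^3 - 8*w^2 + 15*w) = (20*p^2 + 9*p*w + w^2)/(p*w^2 - 8*p*w + 15*p + w^3 - 8*w^2 + 15*w)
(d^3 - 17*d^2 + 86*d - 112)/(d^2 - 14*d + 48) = (d^2 - 9*d + 14)/(d - 6)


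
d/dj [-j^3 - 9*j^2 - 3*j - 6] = -3*j^2 - 18*j - 3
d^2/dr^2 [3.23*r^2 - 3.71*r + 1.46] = 6.46000000000000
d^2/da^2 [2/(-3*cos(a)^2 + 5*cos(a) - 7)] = 2*(-36*sin(a)^4 - 41*sin(a)^2 - 365*cos(a)/4 + 45*cos(3*a)/4 + 85)/(3*sin(a)^2 + 5*cos(a) - 10)^3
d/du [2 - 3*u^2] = -6*u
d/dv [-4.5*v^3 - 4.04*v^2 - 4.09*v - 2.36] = -13.5*v^2 - 8.08*v - 4.09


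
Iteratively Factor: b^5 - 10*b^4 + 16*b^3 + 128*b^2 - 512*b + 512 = (b - 4)*(b^4 - 6*b^3 - 8*b^2 + 96*b - 128) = (b - 4)*(b - 2)*(b^3 - 4*b^2 - 16*b + 64) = (b - 4)^2*(b - 2)*(b^2 - 16) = (b - 4)^2*(b - 2)*(b + 4)*(b - 4)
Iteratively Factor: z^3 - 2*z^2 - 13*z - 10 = (z + 1)*(z^2 - 3*z - 10) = (z + 1)*(z + 2)*(z - 5)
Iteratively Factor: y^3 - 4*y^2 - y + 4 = (y - 1)*(y^2 - 3*y - 4) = (y - 1)*(y + 1)*(y - 4)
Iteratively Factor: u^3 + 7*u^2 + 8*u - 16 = (u + 4)*(u^2 + 3*u - 4) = (u + 4)^2*(u - 1)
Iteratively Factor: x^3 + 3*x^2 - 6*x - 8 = (x + 1)*(x^2 + 2*x - 8) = (x - 2)*(x + 1)*(x + 4)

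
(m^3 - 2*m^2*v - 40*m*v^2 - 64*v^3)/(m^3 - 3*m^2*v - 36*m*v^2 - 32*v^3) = (m + 2*v)/(m + v)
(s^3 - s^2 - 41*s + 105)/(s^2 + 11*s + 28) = (s^2 - 8*s + 15)/(s + 4)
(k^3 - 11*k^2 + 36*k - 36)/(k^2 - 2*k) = k - 9 + 18/k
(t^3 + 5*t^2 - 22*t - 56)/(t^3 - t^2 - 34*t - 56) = (t^2 + 3*t - 28)/(t^2 - 3*t - 28)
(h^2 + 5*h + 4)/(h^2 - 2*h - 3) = (h + 4)/(h - 3)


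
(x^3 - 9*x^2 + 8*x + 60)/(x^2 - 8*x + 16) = (x^3 - 9*x^2 + 8*x + 60)/(x^2 - 8*x + 16)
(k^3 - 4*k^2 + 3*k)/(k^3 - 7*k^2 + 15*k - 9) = k/(k - 3)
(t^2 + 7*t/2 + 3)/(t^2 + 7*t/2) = (2*t^2 + 7*t + 6)/(t*(2*t + 7))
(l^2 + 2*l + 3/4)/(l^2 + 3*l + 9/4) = (2*l + 1)/(2*l + 3)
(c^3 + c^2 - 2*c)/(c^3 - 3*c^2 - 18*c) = (-c^2 - c + 2)/(-c^2 + 3*c + 18)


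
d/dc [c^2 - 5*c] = 2*c - 5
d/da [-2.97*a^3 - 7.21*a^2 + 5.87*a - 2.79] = -8.91*a^2 - 14.42*a + 5.87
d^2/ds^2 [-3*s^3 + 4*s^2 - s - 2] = 8 - 18*s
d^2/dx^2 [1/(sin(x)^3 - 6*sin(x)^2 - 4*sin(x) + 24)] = (-9*sin(x)^6 + 66*sin(x)^5 - 124*sin(x)^4 + 48*sin(x)^3 - 400*sin(x)^2 - 96*sin(x) + 320)/(sin(x)^3 - 6*sin(x)^2 - 4*sin(x) + 24)^3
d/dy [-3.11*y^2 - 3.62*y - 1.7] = -6.22*y - 3.62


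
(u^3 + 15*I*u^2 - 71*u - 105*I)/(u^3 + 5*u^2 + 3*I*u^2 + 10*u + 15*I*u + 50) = (u^2 + 10*I*u - 21)/(u^2 + u*(5 - 2*I) - 10*I)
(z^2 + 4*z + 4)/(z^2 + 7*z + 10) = (z + 2)/(z + 5)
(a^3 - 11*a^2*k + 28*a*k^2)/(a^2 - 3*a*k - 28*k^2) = a*(a - 4*k)/(a + 4*k)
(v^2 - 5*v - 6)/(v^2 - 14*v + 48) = (v + 1)/(v - 8)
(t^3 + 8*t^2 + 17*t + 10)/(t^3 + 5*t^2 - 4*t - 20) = (t + 1)/(t - 2)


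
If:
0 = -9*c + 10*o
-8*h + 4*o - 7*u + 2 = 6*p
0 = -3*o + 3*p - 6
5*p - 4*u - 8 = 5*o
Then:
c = 10*p/9 - 20/9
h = -p/4 - 19/16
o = p - 2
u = 1/2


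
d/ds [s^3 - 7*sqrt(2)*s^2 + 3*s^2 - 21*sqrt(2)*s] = 3*s^2 - 14*sqrt(2)*s + 6*s - 21*sqrt(2)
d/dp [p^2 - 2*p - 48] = 2*p - 2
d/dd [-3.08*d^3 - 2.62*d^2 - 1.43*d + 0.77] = -9.24*d^2 - 5.24*d - 1.43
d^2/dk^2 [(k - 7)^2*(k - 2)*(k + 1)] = 12*k^2 - 90*k + 122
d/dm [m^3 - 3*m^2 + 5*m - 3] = 3*m^2 - 6*m + 5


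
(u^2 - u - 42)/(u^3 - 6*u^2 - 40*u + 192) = (u - 7)/(u^2 - 12*u + 32)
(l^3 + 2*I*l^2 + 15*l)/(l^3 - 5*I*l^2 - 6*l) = (l + 5*I)/(l - 2*I)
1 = 1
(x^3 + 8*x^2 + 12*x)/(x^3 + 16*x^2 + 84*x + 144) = x*(x + 2)/(x^2 + 10*x + 24)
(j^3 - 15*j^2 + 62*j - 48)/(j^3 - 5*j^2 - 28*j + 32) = (j - 6)/(j + 4)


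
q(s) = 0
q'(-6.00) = 0.00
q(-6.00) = 0.00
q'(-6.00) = 0.00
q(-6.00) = 0.00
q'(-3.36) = 0.00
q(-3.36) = 0.00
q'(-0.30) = 0.00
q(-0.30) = 0.00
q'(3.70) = 0.00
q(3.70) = 0.00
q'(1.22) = 0.00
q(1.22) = 0.00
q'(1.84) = 0.00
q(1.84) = 0.00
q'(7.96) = 0.00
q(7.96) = 0.00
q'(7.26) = 0.00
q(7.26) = 0.00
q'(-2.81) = 0.00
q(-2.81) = 0.00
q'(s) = 0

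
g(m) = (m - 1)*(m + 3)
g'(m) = 2*m + 2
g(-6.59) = 27.25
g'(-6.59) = -11.18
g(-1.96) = -3.08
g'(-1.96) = -1.92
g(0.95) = -0.20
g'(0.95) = 3.90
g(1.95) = 4.70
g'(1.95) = 5.90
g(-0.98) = -4.00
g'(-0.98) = 0.04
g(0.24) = -2.46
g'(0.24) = 2.48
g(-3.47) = 2.10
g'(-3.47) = -4.94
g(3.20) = 13.64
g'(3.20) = 8.40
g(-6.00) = 21.00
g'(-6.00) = -10.00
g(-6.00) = 21.00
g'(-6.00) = -10.00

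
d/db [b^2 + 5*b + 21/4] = 2*b + 5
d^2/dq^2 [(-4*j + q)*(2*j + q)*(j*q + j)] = 2*j*(-2*j + 3*q + 1)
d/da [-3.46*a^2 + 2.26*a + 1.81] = 2.26 - 6.92*a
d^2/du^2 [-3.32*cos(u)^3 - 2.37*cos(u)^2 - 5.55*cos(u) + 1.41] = 8.04*cos(u) + 4.74*cos(2*u) + 7.47*cos(3*u)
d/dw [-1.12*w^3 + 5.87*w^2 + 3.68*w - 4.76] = -3.36*w^2 + 11.74*w + 3.68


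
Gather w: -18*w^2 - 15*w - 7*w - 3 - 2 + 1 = -18*w^2 - 22*w - 4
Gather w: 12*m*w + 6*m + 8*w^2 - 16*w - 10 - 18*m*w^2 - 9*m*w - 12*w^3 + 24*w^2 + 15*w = 6*m - 12*w^3 + w^2*(32 - 18*m) + w*(3*m - 1) - 10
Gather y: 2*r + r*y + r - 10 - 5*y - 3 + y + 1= 3*r + y*(r - 4) - 12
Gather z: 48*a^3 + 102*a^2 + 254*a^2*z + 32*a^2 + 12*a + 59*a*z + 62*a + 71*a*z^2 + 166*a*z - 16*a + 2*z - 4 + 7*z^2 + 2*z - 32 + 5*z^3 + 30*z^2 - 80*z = 48*a^3 + 134*a^2 + 58*a + 5*z^3 + z^2*(71*a + 37) + z*(254*a^2 + 225*a - 76) - 36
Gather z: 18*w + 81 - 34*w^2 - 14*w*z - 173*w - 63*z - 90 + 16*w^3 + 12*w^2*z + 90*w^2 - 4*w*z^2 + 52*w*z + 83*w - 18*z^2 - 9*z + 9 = 16*w^3 + 56*w^2 - 72*w + z^2*(-4*w - 18) + z*(12*w^2 + 38*w - 72)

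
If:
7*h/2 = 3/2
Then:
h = 3/7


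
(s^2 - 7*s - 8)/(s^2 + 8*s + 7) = (s - 8)/(s + 7)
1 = 1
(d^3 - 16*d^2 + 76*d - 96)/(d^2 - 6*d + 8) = (d^2 - 14*d + 48)/(d - 4)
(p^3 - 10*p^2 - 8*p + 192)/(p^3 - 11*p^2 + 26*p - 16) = (p^2 - 2*p - 24)/(p^2 - 3*p + 2)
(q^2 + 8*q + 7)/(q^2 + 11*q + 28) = (q + 1)/(q + 4)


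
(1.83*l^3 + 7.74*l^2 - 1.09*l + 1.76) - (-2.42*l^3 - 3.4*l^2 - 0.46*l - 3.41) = 4.25*l^3 + 11.14*l^2 - 0.63*l + 5.17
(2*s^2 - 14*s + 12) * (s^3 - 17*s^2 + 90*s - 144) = 2*s^5 - 48*s^4 + 430*s^3 - 1752*s^2 + 3096*s - 1728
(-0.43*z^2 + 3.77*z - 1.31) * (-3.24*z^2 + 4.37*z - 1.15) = 1.3932*z^4 - 14.0939*z^3 + 21.2138*z^2 - 10.0602*z + 1.5065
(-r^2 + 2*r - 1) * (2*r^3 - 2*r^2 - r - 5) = -2*r^5 + 6*r^4 - 5*r^3 + 5*r^2 - 9*r + 5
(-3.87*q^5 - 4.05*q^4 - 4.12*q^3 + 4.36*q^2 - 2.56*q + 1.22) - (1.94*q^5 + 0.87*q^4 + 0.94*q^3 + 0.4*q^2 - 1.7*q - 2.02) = -5.81*q^5 - 4.92*q^4 - 5.06*q^3 + 3.96*q^2 - 0.86*q + 3.24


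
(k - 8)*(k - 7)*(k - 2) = k^3 - 17*k^2 + 86*k - 112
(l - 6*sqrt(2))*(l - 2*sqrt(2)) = l^2 - 8*sqrt(2)*l + 24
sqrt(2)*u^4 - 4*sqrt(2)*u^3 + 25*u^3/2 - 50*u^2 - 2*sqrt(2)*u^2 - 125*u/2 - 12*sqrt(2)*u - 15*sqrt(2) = (u - 5)*(u + 1)*(u + 6*sqrt(2))*(sqrt(2)*u + 1/2)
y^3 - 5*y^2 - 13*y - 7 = (y - 7)*(y + 1)^2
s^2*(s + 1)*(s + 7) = s^4 + 8*s^3 + 7*s^2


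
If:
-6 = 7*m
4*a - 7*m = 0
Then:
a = -3/2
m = -6/7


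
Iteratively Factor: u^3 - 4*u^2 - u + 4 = (u - 1)*(u^2 - 3*u - 4) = (u - 4)*(u - 1)*(u + 1)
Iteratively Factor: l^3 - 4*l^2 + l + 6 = (l - 3)*(l^2 - l - 2) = (l - 3)*(l - 2)*(l + 1)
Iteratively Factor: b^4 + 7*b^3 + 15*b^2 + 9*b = (b + 3)*(b^3 + 4*b^2 + 3*b) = (b + 1)*(b + 3)*(b^2 + 3*b) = b*(b + 1)*(b + 3)*(b + 3)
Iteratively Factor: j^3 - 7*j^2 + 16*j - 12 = (j - 2)*(j^2 - 5*j + 6) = (j - 3)*(j - 2)*(j - 2)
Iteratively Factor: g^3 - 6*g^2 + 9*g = (g - 3)*(g^2 - 3*g) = (g - 3)^2*(g)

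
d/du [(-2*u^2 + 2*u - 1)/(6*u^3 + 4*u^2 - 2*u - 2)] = (6*u^4 - 12*u^3 + 7*u^2 + 8*u - 3)/(2*(9*u^6 + 12*u^5 - 2*u^4 - 10*u^3 - 3*u^2 + 2*u + 1))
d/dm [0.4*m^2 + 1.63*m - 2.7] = 0.8*m + 1.63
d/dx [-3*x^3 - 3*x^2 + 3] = 3*x*(-3*x - 2)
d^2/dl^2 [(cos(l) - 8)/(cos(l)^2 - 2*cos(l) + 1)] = (65*cos(l)/4 + 14*cos(2*l) - cos(3*l)/4 - 30)/(cos(l) - 1)^4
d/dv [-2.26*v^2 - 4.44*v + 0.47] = -4.52*v - 4.44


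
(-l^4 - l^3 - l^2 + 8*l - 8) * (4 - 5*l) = 5*l^5 + l^4 + l^3 - 44*l^2 + 72*l - 32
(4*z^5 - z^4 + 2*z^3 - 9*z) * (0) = 0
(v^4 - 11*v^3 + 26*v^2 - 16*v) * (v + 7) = v^5 - 4*v^4 - 51*v^3 + 166*v^2 - 112*v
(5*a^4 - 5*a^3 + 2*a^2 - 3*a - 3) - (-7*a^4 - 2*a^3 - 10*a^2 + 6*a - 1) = 12*a^4 - 3*a^3 + 12*a^2 - 9*a - 2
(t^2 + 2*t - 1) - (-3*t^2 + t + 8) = 4*t^2 + t - 9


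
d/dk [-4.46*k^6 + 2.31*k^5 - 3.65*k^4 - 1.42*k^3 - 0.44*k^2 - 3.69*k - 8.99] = -26.76*k^5 + 11.55*k^4 - 14.6*k^3 - 4.26*k^2 - 0.88*k - 3.69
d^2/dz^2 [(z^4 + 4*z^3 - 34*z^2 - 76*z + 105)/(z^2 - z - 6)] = 2*(z^6 - 3*z^5 - 15*z^4 - 34*z^3 - 9*z^2 - 1251*z - 33)/(z^6 - 3*z^5 - 15*z^4 + 35*z^3 + 90*z^2 - 108*z - 216)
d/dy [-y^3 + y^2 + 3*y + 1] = -3*y^2 + 2*y + 3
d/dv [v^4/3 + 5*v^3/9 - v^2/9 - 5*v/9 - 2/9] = 4*v^3/3 + 5*v^2/3 - 2*v/9 - 5/9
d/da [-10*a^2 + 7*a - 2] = 7 - 20*a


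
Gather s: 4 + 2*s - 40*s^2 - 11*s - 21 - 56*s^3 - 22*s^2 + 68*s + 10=-56*s^3 - 62*s^2 + 59*s - 7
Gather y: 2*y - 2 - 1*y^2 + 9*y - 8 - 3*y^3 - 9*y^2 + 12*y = -3*y^3 - 10*y^2 + 23*y - 10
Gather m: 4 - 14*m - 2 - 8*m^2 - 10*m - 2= -8*m^2 - 24*m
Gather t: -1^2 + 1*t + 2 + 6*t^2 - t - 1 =6*t^2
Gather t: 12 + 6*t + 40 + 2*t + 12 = 8*t + 64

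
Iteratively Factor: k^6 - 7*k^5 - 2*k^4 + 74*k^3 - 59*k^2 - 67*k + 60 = (k - 5)*(k^5 - 2*k^4 - 12*k^3 + 14*k^2 + 11*k - 12) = (k - 5)*(k - 4)*(k^4 + 2*k^3 - 4*k^2 - 2*k + 3) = (k - 5)*(k - 4)*(k - 1)*(k^3 + 3*k^2 - k - 3) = (k - 5)*(k - 4)*(k - 1)*(k + 1)*(k^2 + 2*k - 3) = (k - 5)*(k - 4)*(k - 1)^2*(k + 1)*(k + 3)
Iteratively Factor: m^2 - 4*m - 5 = (m + 1)*(m - 5)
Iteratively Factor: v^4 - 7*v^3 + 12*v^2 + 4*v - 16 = (v - 2)*(v^3 - 5*v^2 + 2*v + 8) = (v - 2)^2*(v^2 - 3*v - 4) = (v - 4)*(v - 2)^2*(v + 1)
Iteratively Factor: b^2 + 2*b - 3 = (b - 1)*(b + 3)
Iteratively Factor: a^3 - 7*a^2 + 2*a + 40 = (a - 4)*(a^2 - 3*a - 10) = (a - 4)*(a + 2)*(a - 5)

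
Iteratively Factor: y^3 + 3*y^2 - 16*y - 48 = (y + 4)*(y^2 - y - 12) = (y - 4)*(y + 4)*(y + 3)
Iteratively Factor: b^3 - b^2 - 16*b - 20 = (b + 2)*(b^2 - 3*b - 10) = (b + 2)^2*(b - 5)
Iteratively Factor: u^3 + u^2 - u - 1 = (u - 1)*(u^2 + 2*u + 1) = (u - 1)*(u + 1)*(u + 1)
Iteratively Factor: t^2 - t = (t)*(t - 1)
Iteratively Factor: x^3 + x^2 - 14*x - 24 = (x + 2)*(x^2 - x - 12) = (x - 4)*(x + 2)*(x + 3)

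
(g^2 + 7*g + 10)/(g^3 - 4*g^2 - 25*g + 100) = (g + 2)/(g^2 - 9*g + 20)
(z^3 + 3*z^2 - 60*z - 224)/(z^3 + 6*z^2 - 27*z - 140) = (z - 8)/(z - 5)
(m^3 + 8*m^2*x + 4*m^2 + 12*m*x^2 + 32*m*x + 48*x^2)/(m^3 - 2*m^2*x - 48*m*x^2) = (-m^2 - 2*m*x - 4*m - 8*x)/(m*(-m + 8*x))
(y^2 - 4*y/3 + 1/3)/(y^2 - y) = (y - 1/3)/y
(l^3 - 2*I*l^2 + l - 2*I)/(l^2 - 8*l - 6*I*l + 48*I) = (l^3 - 2*I*l^2 + l - 2*I)/(l^2 - 8*l - 6*I*l + 48*I)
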